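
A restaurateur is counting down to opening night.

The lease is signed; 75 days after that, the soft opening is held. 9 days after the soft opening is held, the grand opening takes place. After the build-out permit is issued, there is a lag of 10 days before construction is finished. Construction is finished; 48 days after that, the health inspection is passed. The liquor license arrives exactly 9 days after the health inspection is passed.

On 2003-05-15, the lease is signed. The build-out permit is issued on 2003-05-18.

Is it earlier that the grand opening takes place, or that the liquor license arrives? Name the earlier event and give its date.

The liquor license arrives — 2003-07-24

The lease is signed: May 15, 2003.
The soft opening is held: May 15, 2003 + 75 days = Jul 29, 2003.
The grand opening takes place: Jul 29, 2003 + 9 days = Aug 7, 2003.
The build-out permit is issued: May 18, 2003.
Construction is finished: May 18, 2003 + 10 days = May 28, 2003.
The health inspection is passed: May 28, 2003 + 48 days = Jul 15, 2003.
The liquor license arrives: Jul 15, 2003 + 9 days = Jul 24, 2003.
Comparing: the grand opening takes place on Aug 7, 2003 vs the liquor license arrives on Jul 24, 2003. Earlier: the liquor license arrives.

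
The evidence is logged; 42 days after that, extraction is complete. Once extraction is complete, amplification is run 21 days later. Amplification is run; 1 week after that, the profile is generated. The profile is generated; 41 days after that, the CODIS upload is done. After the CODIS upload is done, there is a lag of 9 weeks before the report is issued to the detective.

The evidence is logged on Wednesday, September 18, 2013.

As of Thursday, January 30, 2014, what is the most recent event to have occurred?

The evidence is logged: Sep 18, 2013.
Extraction is complete: Sep 18, 2013 + 42 days = Oct 30, 2013.
Amplification is run: Oct 30, 2013 + 21 days = Nov 20, 2013.
The profile is generated: Nov 20, 2013 + 1 week = Nov 27, 2013.
The CODIS upload is done: Nov 27, 2013 + 41 days = Jan 7, 2014.
The report is issued to the detective: Jan 7, 2014 + 9 weeks = Mar 11, 2014.
Jan 30, 2014 falls between when the CODIS upload is done (Jan 7, 2014) and when the report is issued to the detective (Mar 11, 2014).

The CODIS upload is done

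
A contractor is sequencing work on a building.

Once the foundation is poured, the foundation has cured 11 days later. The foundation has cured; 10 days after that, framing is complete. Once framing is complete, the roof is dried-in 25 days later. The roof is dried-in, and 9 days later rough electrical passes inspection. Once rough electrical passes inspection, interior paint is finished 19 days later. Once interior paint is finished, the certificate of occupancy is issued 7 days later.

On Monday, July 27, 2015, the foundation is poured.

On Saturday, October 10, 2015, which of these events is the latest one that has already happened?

The foundation is poured: Jul 27, 2015.
The foundation has cured: Jul 27, 2015 + 11 days = Aug 7, 2015.
Framing is complete: Aug 7, 2015 + 10 days = Aug 17, 2015.
The roof is dried-in: Aug 17, 2015 + 25 days = Sep 11, 2015.
Rough electrical passes inspection: Sep 11, 2015 + 9 days = Sep 20, 2015.
Interior paint is finished: Sep 20, 2015 + 19 days = Oct 9, 2015.
The certificate of occupancy is issued: Oct 9, 2015 + 7 days = Oct 16, 2015.
Oct 10, 2015 falls between when interior paint is finished (Oct 9, 2015) and when the certificate of occupancy is issued (Oct 16, 2015).

Interior paint is finished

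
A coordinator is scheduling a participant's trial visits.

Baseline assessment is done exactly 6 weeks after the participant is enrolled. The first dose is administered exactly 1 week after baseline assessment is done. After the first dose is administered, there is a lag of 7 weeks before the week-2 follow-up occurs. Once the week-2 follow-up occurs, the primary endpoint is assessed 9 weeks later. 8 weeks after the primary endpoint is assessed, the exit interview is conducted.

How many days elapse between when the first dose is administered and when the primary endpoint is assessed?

Causal path: the first dose is administered → the week-2 follow-up occurs → the primary endpoint is assessed.
Total delay along the path: 7 + 9 weeks = 16 weeks = 112 days.

112 days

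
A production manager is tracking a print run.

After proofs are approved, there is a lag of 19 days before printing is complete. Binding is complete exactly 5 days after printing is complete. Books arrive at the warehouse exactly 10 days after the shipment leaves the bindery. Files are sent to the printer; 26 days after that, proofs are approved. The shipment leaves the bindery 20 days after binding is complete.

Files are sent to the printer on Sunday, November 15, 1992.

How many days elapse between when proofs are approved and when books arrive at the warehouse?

54 days

Causal path: proofs are approved → printing is complete → binding is complete → the shipment leaves the bindery → books arrive at the warehouse.
Total delay along the path: 19 + 5 + 20 + 10 = 54 days.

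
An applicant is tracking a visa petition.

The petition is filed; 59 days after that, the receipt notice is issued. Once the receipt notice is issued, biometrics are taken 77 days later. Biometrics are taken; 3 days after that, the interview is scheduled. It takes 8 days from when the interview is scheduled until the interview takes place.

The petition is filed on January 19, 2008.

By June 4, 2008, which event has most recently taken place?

The petition is filed: Jan 19, 2008.
The receipt notice is issued: Jan 19, 2008 + 59 days = Mar 18, 2008.
Biometrics are taken: Mar 18, 2008 + 77 days = Jun 3, 2008.
The interview is scheduled: Jun 3, 2008 + 3 days = Jun 6, 2008.
The interview takes place: Jun 6, 2008 + 8 days = Jun 14, 2008.
Jun 4, 2008 falls between when biometrics are taken (Jun 3, 2008) and when the interview is scheduled (Jun 6, 2008).

Biometrics are taken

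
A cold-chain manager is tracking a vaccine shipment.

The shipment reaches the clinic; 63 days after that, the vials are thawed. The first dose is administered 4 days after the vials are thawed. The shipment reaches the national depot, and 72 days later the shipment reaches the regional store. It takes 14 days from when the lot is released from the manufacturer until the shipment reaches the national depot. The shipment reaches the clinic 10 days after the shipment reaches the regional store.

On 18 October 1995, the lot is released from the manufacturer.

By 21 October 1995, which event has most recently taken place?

The lot is released from the manufacturer

The lot is released from the manufacturer: Oct 18, 1995.
The shipment reaches the national depot: Oct 18, 1995 + 14 days = Nov 1, 1995.
The shipment reaches the regional store: Nov 1, 1995 + 72 days = Jan 12, 1996.
The shipment reaches the clinic: Jan 12, 1996 + 10 days = Jan 22, 1996.
The vials are thawed: Jan 22, 1996 + 63 days = Mar 25, 1996.
The first dose is administered: Mar 25, 1996 + 4 days = Mar 29, 1996.
Oct 21, 1995 falls between when the lot is released from the manufacturer (Oct 18, 1995) and when the shipment reaches the national depot (Nov 1, 1995).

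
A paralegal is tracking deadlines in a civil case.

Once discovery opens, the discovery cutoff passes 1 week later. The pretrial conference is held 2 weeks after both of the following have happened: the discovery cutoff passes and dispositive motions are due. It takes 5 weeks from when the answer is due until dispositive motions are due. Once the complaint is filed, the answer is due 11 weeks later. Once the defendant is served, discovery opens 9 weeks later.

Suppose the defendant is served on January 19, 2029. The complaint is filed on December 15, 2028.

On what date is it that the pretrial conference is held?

April 20, 2029

The defendant is served: Jan 19, 2029.
Discovery opens: Jan 19, 2029 + 9 weeks = Mar 23, 2029.
The discovery cutoff passes: Mar 23, 2029 + 1 week = Mar 30, 2029.
The complaint is filed: Dec 15, 2028.
The answer is due: Dec 15, 2028 + 11 weeks = Mar 2, 2029.
Dispositive motions are due: Mar 2, 2029 + 5 weeks = Apr 6, 2029.
Both prerequisites met — the discovery cutoff passes (Mar 30, 2029), dispositive motions are due (Apr 6, 2029); the later is Apr 6, 2029.
The pretrial conference is held: Apr 6, 2029 + 2 weeks = Apr 20, 2029.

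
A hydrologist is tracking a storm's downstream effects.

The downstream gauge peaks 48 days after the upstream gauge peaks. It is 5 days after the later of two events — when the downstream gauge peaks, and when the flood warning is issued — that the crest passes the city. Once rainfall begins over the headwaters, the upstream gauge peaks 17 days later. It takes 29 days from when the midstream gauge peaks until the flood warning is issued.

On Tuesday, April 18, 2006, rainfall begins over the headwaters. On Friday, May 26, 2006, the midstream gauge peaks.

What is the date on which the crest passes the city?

Rainfall begins over the headwaters: Apr 18, 2006.
The upstream gauge peaks: Apr 18, 2006 + 17 days = May 5, 2006.
The downstream gauge peaks: May 5, 2006 + 48 days = Jun 22, 2006.
The midstream gauge peaks: May 26, 2006.
The flood warning is issued: May 26, 2006 + 29 days = Jun 24, 2006.
Both prerequisites met — the downstream gauge peaks (Jun 22, 2006), the flood warning is issued (Jun 24, 2006); the later is Jun 24, 2006.
The crest passes the city: Jun 24, 2006 + 5 days = Jun 29, 2006.

Thursday, June 29, 2006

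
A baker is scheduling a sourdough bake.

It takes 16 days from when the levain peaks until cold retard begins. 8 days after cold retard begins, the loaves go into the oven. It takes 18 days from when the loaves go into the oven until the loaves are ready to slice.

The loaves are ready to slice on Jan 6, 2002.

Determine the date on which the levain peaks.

The loaves are ready to slice: Jan 6, 2002.
The loaves go into the oven: Jan 6, 2002 − 18 days = Dec 19, 2001.
Cold retard begins: Dec 19, 2001 − 8 days = Dec 11, 2001.
The levain peaks: Dec 11, 2001 − 16 days = Nov 25, 2001.

Nov 25, 2001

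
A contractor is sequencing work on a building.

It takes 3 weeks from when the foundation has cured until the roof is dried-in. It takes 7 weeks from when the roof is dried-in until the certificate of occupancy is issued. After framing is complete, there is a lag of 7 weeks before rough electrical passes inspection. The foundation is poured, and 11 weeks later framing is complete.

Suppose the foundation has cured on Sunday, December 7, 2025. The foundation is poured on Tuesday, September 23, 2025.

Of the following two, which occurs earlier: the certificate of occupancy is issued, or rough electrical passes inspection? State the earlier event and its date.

The foundation has cured: Dec 7, 2025.
The roof is dried-in: Dec 7, 2025 + 3 weeks = Dec 28, 2025.
The certificate of occupancy is issued: Dec 28, 2025 + 7 weeks = Feb 15, 2026.
The foundation is poured: Sep 23, 2025.
Framing is complete: Sep 23, 2025 + 11 weeks = Dec 9, 2025.
Rough electrical passes inspection: Dec 9, 2025 + 7 weeks = Jan 27, 2026.
Comparing: the certificate of occupancy is issued on Feb 15, 2026 vs rough electrical passes inspection on Jan 27, 2026. Earlier: rough electrical passes inspection.

Rough electrical passes inspection — Tuesday, January 27, 2026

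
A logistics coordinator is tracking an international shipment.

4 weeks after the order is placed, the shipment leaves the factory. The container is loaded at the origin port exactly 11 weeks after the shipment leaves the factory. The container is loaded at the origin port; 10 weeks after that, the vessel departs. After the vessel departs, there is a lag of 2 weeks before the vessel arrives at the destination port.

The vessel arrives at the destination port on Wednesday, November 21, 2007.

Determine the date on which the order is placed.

Wednesday, May 16, 2007

The vessel arrives at the destination port: Nov 21, 2007.
The vessel departs: Nov 21, 2007 − 2 weeks = Nov 7, 2007.
The container is loaded at the origin port: Nov 7, 2007 − 10 weeks = Aug 29, 2007.
The shipment leaves the factory: Aug 29, 2007 − 11 weeks = Jun 13, 2007.
The order is placed: Jun 13, 2007 − 4 weeks = May 16, 2007.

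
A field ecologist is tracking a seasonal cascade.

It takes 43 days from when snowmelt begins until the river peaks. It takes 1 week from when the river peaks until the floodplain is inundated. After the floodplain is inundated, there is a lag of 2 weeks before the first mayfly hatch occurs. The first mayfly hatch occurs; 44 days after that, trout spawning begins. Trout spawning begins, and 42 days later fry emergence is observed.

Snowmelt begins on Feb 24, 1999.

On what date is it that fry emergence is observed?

Jul 24, 1999

Snowmelt begins: Feb 24, 1999.
The river peaks: Feb 24, 1999 + 43 days = Apr 8, 1999.
The floodplain is inundated: Apr 8, 1999 + 1 week = Apr 15, 1999.
The first mayfly hatch occurs: Apr 15, 1999 + 2 weeks = Apr 29, 1999.
Trout spawning begins: Apr 29, 1999 + 44 days = Jun 12, 1999.
Fry emergence is observed: Jun 12, 1999 + 42 days = Jul 24, 1999.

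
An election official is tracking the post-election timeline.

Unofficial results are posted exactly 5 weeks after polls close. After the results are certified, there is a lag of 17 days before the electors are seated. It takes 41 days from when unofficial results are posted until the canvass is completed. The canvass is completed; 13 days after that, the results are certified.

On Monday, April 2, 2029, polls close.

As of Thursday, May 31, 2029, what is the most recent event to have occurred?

Polls close: Apr 2, 2029.
Unofficial results are posted: Apr 2, 2029 + 5 weeks = May 7, 2029.
The canvass is completed: May 7, 2029 + 41 days = Jun 17, 2029.
The results are certified: Jun 17, 2029 + 13 days = Jun 30, 2029.
The electors are seated: Jun 30, 2029 + 17 days = Jul 17, 2029.
May 31, 2029 falls between when unofficial results are posted (May 7, 2029) and when the canvass is completed (Jun 17, 2029).

Unofficial results are posted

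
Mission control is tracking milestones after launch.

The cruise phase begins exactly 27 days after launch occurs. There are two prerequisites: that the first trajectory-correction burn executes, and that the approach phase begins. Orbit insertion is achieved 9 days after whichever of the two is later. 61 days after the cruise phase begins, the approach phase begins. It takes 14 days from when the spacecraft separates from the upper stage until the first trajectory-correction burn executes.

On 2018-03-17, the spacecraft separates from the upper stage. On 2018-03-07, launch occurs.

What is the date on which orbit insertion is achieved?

2018-06-12

The spacecraft separates from the upper stage: Mar 17, 2018.
The first trajectory-correction burn executes: Mar 17, 2018 + 14 days = Mar 31, 2018.
Launch occurs: Mar 7, 2018.
The cruise phase begins: Mar 7, 2018 + 27 days = Apr 3, 2018.
The approach phase begins: Apr 3, 2018 + 61 days = Jun 3, 2018.
Both prerequisites met — the first trajectory-correction burn executes (Mar 31, 2018), the approach phase begins (Jun 3, 2018); the later is Jun 3, 2018.
Orbit insertion is achieved: Jun 3, 2018 + 9 days = Jun 12, 2018.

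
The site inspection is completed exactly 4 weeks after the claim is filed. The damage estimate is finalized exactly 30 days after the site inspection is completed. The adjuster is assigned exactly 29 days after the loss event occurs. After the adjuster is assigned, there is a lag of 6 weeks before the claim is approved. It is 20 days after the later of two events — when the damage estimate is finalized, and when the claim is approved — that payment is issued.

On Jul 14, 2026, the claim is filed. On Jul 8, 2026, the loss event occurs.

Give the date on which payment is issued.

Oct 7, 2026

The claim is filed: Jul 14, 2026.
The site inspection is completed: Jul 14, 2026 + 4 weeks = Aug 11, 2026.
The damage estimate is finalized: Aug 11, 2026 + 30 days = Sep 10, 2026.
The loss event occurs: Jul 8, 2026.
The adjuster is assigned: Jul 8, 2026 + 29 days = Aug 6, 2026.
The claim is approved: Aug 6, 2026 + 6 weeks = Sep 17, 2026.
Both prerequisites met — the damage estimate is finalized (Sep 10, 2026), the claim is approved (Sep 17, 2026); the later is Sep 17, 2026.
Payment is issued: Sep 17, 2026 + 20 days = Oct 7, 2026.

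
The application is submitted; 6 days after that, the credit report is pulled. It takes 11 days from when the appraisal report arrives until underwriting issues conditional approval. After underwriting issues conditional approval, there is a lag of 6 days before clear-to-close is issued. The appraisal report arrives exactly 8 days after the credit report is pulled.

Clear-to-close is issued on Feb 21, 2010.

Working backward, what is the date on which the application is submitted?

Jan 21, 2010

Clear-to-close is issued: Feb 21, 2010.
Underwriting issues conditional approval: Feb 21, 2010 − 6 days = Feb 15, 2010.
The appraisal report arrives: Feb 15, 2010 − 11 days = Feb 4, 2010.
The credit report is pulled: Feb 4, 2010 − 8 days = Jan 27, 2010.
The application is submitted: Jan 27, 2010 − 6 days = Jan 21, 2010.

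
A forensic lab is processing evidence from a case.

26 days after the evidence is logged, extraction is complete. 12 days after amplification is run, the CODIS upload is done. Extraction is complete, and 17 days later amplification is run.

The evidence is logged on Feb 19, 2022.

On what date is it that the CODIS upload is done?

Apr 15, 2022

The evidence is logged: Feb 19, 2022.
Extraction is complete: Feb 19, 2022 + 26 days = Mar 17, 2022.
Amplification is run: Mar 17, 2022 + 17 days = Apr 3, 2022.
The CODIS upload is done: Apr 3, 2022 + 12 days = Apr 15, 2022.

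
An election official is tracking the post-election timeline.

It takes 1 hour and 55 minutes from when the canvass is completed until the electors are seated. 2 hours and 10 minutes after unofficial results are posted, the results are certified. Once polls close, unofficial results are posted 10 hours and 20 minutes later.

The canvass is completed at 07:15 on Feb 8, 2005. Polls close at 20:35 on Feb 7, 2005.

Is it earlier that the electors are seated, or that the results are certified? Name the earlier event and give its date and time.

The results are certified — 09:05 on Feb 8, 2005

The canvass is completed: 07:15 Feb 8, 2005.
The electors are seated: 07:15 Feb 8, 2005 + 1h55m = 09:10 Feb 8, 2005.
Polls close: 20:35 Feb 7, 2005.
Unofficial results are posted: 20:35 Feb 7, 2005 + 10h20m = 06:55 Feb 8, 2005.
The results are certified: 06:55 Feb 8, 2005 + 2h10m = 09:05 Feb 8, 2005.
Comparing: the electors are seated at 09:10 Feb 8, 2005 vs the results are certified at 09:05 Feb 8, 2005. Earlier: the results are certified.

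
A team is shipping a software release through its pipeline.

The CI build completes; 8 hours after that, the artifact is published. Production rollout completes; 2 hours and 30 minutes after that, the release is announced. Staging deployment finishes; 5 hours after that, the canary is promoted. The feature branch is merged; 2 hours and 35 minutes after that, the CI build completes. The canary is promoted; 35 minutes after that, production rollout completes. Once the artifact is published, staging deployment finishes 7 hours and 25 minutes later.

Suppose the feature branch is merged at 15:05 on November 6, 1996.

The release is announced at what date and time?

The feature branch is merged: 15:05 Nov 6, 1996.
The CI build completes: 15:05 Nov 6, 1996 + 2h35m = 17:40 Nov 6, 1996.
The artifact is published: 17:40 Nov 6, 1996 + 8h = 01:40 Nov 7, 1996.
Staging deployment finishes: 01:40 Nov 7, 1996 + 7h25m = 09:05 Nov 7, 1996.
The canary is promoted: 09:05 Nov 7, 1996 + 5h = 14:05 Nov 7, 1996.
Production rollout completes: 14:05 Nov 7, 1996 + 35m = 14:40 Nov 7, 1996.
The release is announced: 14:40 Nov 7, 1996 + 2h30m = 17:10 Nov 7, 1996.

17:10 on November 7, 1996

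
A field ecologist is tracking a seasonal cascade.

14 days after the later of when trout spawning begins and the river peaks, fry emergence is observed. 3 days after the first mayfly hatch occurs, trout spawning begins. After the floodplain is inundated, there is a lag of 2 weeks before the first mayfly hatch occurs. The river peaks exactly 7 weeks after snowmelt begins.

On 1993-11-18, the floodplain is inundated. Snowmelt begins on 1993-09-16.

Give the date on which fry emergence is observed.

1993-12-19

The floodplain is inundated: Nov 18, 1993.
The first mayfly hatch occurs: Nov 18, 1993 + 2 weeks = Dec 2, 1993.
Trout spawning begins: Dec 2, 1993 + 3 days = Dec 5, 1993.
Snowmelt begins: Sep 16, 1993.
The river peaks: Sep 16, 1993 + 7 weeks = Nov 4, 1993.
Both prerequisites met — trout spawning begins (Dec 5, 1993), the river peaks (Nov 4, 1993); the later is Dec 5, 1993.
Fry emergence is observed: Dec 5, 1993 + 14 days = Dec 19, 1993.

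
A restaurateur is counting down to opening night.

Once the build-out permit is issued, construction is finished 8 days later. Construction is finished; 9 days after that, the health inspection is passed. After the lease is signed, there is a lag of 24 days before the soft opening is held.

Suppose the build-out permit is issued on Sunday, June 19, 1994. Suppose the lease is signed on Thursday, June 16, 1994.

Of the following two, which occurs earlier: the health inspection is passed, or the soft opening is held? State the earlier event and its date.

The health inspection is passed — Wednesday, July 6, 1994

The build-out permit is issued: Jun 19, 1994.
Construction is finished: Jun 19, 1994 + 8 days = Jun 27, 1994.
The health inspection is passed: Jun 27, 1994 + 9 days = Jul 6, 1994.
The lease is signed: Jun 16, 1994.
The soft opening is held: Jun 16, 1994 + 24 days = Jul 10, 1994.
Comparing: the health inspection is passed on Jul 6, 1994 vs the soft opening is held on Jul 10, 1994. Earlier: the health inspection is passed.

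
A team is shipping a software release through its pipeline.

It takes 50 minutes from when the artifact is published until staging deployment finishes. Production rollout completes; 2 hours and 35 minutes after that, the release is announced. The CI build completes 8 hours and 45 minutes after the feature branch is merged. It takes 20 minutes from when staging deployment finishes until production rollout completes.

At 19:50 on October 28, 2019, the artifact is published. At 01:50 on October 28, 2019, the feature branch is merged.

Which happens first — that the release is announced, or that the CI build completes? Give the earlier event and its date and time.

The artifact is published: 19:50 Oct 28, 2019.
Staging deployment finishes: 19:50 Oct 28, 2019 + 50m = 20:40 Oct 28, 2019.
Production rollout completes: 20:40 Oct 28, 2019 + 20m = 21:00 Oct 28, 2019.
The release is announced: 21:00 Oct 28, 2019 + 2h35m = 23:35 Oct 28, 2019.
The feature branch is merged: 01:50 Oct 28, 2019.
The CI build completes: 01:50 Oct 28, 2019 + 8h45m = 10:35 Oct 28, 2019.
Comparing: the release is announced at 23:35 Oct 28, 2019 vs the CI build completes at 10:35 Oct 28, 2019. Earlier: the CI build completes.

The CI build completes — 10:35 on October 28, 2019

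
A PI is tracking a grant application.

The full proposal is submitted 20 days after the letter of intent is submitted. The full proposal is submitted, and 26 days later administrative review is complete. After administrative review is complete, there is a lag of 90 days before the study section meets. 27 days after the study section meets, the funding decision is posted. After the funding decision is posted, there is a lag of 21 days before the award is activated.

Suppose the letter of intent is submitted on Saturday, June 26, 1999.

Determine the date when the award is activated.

Monday, December 27, 1999

The letter of intent is submitted: Jun 26, 1999.
The full proposal is submitted: Jun 26, 1999 + 20 days = Jul 16, 1999.
Administrative review is complete: Jul 16, 1999 + 26 days = Aug 11, 1999.
The study section meets: Aug 11, 1999 + 90 days = Nov 9, 1999.
The funding decision is posted: Nov 9, 1999 + 27 days = Dec 6, 1999.
The award is activated: Dec 6, 1999 + 21 days = Dec 27, 1999.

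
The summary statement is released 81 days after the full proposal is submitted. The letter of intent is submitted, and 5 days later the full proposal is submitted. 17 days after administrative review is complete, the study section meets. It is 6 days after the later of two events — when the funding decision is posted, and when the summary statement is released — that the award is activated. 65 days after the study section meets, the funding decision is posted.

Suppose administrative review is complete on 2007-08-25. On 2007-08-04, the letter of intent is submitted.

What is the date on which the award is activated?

2007-11-21

Administrative review is complete: Aug 25, 2007.
The study section meets: Aug 25, 2007 + 17 days = Sep 11, 2007.
The funding decision is posted: Sep 11, 2007 + 65 days = Nov 15, 2007.
The letter of intent is submitted: Aug 4, 2007.
The full proposal is submitted: Aug 4, 2007 + 5 days = Aug 9, 2007.
The summary statement is released: Aug 9, 2007 + 81 days = Oct 29, 2007.
Both prerequisites met — the funding decision is posted (Nov 15, 2007), the summary statement is released (Oct 29, 2007); the later is Nov 15, 2007.
The award is activated: Nov 15, 2007 + 6 days = Nov 21, 2007.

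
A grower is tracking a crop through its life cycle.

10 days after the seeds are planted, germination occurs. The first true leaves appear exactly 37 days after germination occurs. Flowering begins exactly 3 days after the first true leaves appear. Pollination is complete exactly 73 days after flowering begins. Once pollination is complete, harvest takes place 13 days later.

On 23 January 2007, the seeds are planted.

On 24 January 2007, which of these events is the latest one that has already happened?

The seeds are planted: Jan 23, 2007.
Germination occurs: Jan 23, 2007 + 10 days = Feb 2, 2007.
The first true leaves appear: Feb 2, 2007 + 37 days = Mar 11, 2007.
Flowering begins: Mar 11, 2007 + 3 days = Mar 14, 2007.
Pollination is complete: Mar 14, 2007 + 73 days = May 26, 2007.
Harvest takes place: May 26, 2007 + 13 days = Jun 8, 2007.
Jan 24, 2007 falls between when the seeds are planted (Jan 23, 2007) and when germination occurs (Feb 2, 2007).

The seeds are planted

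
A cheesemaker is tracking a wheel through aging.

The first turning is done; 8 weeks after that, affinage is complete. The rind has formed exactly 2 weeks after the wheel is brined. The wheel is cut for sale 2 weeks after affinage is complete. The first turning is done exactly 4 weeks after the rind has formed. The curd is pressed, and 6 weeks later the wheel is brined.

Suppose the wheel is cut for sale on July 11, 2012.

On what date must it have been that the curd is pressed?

February 8, 2012

The wheel is cut for sale: Jul 11, 2012.
Affinage is complete: Jul 11, 2012 − 2 weeks = Jun 27, 2012.
The first turning is done: Jun 27, 2012 − 8 weeks = May 2, 2012.
The rind has formed: May 2, 2012 − 4 weeks = Apr 4, 2012.
The wheel is brined: Apr 4, 2012 − 2 weeks = Mar 21, 2012.
The curd is pressed: Mar 21, 2012 − 6 weeks = Feb 8, 2012.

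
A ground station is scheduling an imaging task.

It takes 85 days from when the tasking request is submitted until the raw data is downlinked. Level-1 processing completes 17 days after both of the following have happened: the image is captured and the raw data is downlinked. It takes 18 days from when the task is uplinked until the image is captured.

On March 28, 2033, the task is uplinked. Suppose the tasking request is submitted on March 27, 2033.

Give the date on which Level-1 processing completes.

The task is uplinked: Mar 28, 2033.
The image is captured: Mar 28, 2033 + 18 days = Apr 15, 2033.
The tasking request is submitted: Mar 27, 2033.
The raw data is downlinked: Mar 27, 2033 + 85 days = Jun 20, 2033.
Both prerequisites met — the image is captured (Apr 15, 2033), the raw data is downlinked (Jun 20, 2033); the later is Jun 20, 2033.
Level-1 processing completes: Jun 20, 2033 + 17 days = Jul 7, 2033.

July 7, 2033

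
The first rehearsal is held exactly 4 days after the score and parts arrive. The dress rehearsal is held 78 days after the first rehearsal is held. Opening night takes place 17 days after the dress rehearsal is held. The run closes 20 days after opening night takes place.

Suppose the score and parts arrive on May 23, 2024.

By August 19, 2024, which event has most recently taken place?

The dress rehearsal is held

The score and parts arrive: May 23, 2024.
The first rehearsal is held: May 23, 2024 + 4 days = May 27, 2024.
The dress rehearsal is held: May 27, 2024 + 78 days = Aug 13, 2024.
Opening night takes place: Aug 13, 2024 + 17 days = Aug 30, 2024.
The run closes: Aug 30, 2024 + 20 days = Sep 19, 2024.
Aug 19, 2024 falls between when the dress rehearsal is held (Aug 13, 2024) and when opening night takes place (Aug 30, 2024).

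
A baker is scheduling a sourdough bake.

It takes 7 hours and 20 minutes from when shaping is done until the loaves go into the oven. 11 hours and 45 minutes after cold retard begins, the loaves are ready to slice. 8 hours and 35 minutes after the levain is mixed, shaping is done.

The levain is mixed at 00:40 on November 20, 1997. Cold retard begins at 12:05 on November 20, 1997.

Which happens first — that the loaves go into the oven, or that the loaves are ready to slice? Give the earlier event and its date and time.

The levain is mixed: 00:40 Nov 20, 1997.
Shaping is done: 00:40 Nov 20, 1997 + 8h35m = 09:15 Nov 20, 1997.
The loaves go into the oven: 09:15 Nov 20, 1997 + 7h20m = 16:35 Nov 20, 1997.
Cold retard begins: 12:05 Nov 20, 1997.
The loaves are ready to slice: 12:05 Nov 20, 1997 + 11h45m = 23:50 Nov 20, 1997.
Comparing: the loaves go into the oven at 16:35 Nov 20, 1997 vs the loaves are ready to slice at 23:50 Nov 20, 1997. Earlier: the loaves go into the oven.

The loaves go into the oven — 16:35 on November 20, 1997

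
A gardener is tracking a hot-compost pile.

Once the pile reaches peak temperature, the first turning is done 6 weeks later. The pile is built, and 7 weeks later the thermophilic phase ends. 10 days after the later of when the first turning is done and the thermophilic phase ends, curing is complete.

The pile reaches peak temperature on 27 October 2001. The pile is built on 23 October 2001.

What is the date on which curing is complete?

The pile reaches peak temperature: Oct 27, 2001.
The first turning is done: Oct 27, 2001 + 6 weeks = Dec 8, 2001.
The pile is built: Oct 23, 2001.
The thermophilic phase ends: Oct 23, 2001 + 7 weeks = Dec 11, 2001.
Both prerequisites met — the first turning is done (Dec 8, 2001), the thermophilic phase ends (Dec 11, 2001); the later is Dec 11, 2001.
Curing is complete: Dec 11, 2001 + 10 days = Dec 21, 2001.

21 December 2001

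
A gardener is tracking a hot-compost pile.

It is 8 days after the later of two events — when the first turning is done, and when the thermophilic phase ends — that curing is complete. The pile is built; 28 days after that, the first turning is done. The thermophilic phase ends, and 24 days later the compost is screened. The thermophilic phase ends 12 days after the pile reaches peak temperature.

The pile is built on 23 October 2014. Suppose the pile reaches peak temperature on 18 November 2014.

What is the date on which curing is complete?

The pile is built: Oct 23, 2014.
The first turning is done: Oct 23, 2014 + 28 days = Nov 20, 2014.
The pile reaches peak temperature: Nov 18, 2014.
The thermophilic phase ends: Nov 18, 2014 + 12 days = Nov 30, 2014.
Both prerequisites met — the first turning is done (Nov 20, 2014), the thermophilic phase ends (Nov 30, 2014); the later is Nov 30, 2014.
Curing is complete: Nov 30, 2014 + 8 days = Dec 8, 2014.

8 December 2014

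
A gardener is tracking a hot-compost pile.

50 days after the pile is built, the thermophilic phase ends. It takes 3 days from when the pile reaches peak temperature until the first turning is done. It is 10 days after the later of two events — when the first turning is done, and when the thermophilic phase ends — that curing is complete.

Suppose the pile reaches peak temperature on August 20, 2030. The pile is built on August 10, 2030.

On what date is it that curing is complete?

October 9, 2030

The pile reaches peak temperature: Aug 20, 2030.
The first turning is done: Aug 20, 2030 + 3 days = Aug 23, 2030.
The pile is built: Aug 10, 2030.
The thermophilic phase ends: Aug 10, 2030 + 50 days = Sep 29, 2030.
Both prerequisites met — the first turning is done (Aug 23, 2030), the thermophilic phase ends (Sep 29, 2030); the later is Sep 29, 2030.
Curing is complete: Sep 29, 2030 + 10 days = Oct 9, 2030.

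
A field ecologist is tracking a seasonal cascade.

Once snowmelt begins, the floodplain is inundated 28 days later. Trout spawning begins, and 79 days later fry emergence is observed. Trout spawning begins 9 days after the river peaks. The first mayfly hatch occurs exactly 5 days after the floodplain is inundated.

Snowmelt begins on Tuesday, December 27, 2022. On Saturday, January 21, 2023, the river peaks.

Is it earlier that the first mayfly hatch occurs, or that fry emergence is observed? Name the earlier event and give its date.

The first mayfly hatch occurs — Sunday, January 29, 2023

Snowmelt begins: Dec 27, 2022.
The floodplain is inundated: Dec 27, 2022 + 28 days = Jan 24, 2023.
The first mayfly hatch occurs: Jan 24, 2023 + 5 days = Jan 29, 2023.
The river peaks: Jan 21, 2023.
Trout spawning begins: Jan 21, 2023 + 9 days = Jan 30, 2023.
Fry emergence is observed: Jan 30, 2023 + 79 days = Apr 19, 2023.
Comparing: the first mayfly hatch occurs on Jan 29, 2023 vs fry emergence is observed on Apr 19, 2023. Earlier: the first mayfly hatch occurs.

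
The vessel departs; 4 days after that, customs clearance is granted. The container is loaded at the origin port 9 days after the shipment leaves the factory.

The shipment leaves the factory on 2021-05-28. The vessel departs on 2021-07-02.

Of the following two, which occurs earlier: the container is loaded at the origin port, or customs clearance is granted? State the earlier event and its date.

The container is loaded at the origin port — 2021-06-06

The shipment leaves the factory: May 28, 2021.
The container is loaded at the origin port: May 28, 2021 + 9 days = Jun 6, 2021.
The vessel departs: Jul 2, 2021.
Customs clearance is granted: Jul 2, 2021 + 4 days = Jul 6, 2021.
Comparing: the container is loaded at the origin port on Jun 6, 2021 vs customs clearance is granted on Jul 6, 2021. Earlier: the container is loaded at the origin port.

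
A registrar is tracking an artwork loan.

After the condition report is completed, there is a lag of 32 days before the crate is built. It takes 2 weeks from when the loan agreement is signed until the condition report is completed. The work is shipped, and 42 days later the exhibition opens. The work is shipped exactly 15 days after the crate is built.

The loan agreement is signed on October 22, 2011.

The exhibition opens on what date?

The loan agreement is signed: Oct 22, 2011.
The condition report is completed: Oct 22, 2011 + 2 weeks = Nov 5, 2011.
The crate is built: Nov 5, 2011 + 32 days = Dec 7, 2011.
The work is shipped: Dec 7, 2011 + 15 days = Dec 22, 2011.
The exhibition opens: Dec 22, 2011 + 42 days = Feb 2, 2012.

February 2, 2012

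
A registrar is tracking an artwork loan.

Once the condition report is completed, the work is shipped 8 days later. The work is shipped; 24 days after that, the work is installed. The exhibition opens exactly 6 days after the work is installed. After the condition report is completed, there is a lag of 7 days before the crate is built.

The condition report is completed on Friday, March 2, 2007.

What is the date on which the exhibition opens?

Monday, April 9, 2007

The condition report is completed: Mar 2, 2007.
The work is shipped: Mar 2, 2007 + 8 days = Mar 10, 2007.
The work is installed: Mar 10, 2007 + 24 days = Apr 3, 2007.
The exhibition opens: Apr 3, 2007 + 6 days = Apr 9, 2007.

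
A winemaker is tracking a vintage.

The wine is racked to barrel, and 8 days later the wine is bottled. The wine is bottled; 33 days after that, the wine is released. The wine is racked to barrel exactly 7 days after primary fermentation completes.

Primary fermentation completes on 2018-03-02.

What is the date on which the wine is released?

Primary fermentation completes: Mar 2, 2018.
The wine is racked to barrel: Mar 2, 2018 + 7 days = Mar 9, 2018.
The wine is bottled: Mar 9, 2018 + 8 days = Mar 17, 2018.
The wine is released: Mar 17, 2018 + 33 days = Apr 19, 2018.

2018-04-19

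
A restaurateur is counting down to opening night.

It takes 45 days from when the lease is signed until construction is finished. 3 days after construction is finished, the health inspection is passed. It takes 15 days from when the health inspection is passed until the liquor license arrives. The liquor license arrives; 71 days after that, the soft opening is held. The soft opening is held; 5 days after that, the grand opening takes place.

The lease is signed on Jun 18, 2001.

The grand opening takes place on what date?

The lease is signed: Jun 18, 2001.
Construction is finished: Jun 18, 2001 + 45 days = Aug 2, 2001.
The health inspection is passed: Aug 2, 2001 + 3 days = Aug 5, 2001.
The liquor license arrives: Aug 5, 2001 + 15 days = Aug 20, 2001.
The soft opening is held: Aug 20, 2001 + 71 days = Oct 30, 2001.
The grand opening takes place: Oct 30, 2001 + 5 days = Nov 4, 2001.

Nov 4, 2001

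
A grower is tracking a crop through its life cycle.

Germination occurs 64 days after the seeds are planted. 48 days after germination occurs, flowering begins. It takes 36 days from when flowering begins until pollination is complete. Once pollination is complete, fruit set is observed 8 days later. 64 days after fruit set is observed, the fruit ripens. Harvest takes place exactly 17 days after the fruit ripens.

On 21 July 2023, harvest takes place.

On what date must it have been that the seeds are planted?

Harvest takes place: Jul 21, 2023.
The fruit ripens: Jul 21, 2023 − 17 days = Jul 4, 2023.
Fruit set is observed: Jul 4, 2023 − 64 days = May 1, 2023.
Pollination is complete: May 1, 2023 − 8 days = Apr 23, 2023.
Flowering begins: Apr 23, 2023 − 36 days = Mar 18, 2023.
Germination occurs: Mar 18, 2023 − 48 days = Jan 29, 2023.
The seeds are planted: Jan 29, 2023 − 64 days = Nov 26, 2022.

26 November 2022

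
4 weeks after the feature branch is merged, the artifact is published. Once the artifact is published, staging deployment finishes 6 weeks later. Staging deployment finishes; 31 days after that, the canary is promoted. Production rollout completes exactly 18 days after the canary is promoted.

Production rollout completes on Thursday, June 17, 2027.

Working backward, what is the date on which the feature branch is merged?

Production rollout completes: Jun 17, 2027.
The canary is promoted: Jun 17, 2027 − 18 days = May 30, 2027.
Staging deployment finishes: May 30, 2027 − 31 days = Apr 29, 2027.
The artifact is published: Apr 29, 2027 − 6 weeks = Mar 18, 2027.
The feature branch is merged: Mar 18, 2027 − 4 weeks = Feb 18, 2027.

Thursday, February 18, 2027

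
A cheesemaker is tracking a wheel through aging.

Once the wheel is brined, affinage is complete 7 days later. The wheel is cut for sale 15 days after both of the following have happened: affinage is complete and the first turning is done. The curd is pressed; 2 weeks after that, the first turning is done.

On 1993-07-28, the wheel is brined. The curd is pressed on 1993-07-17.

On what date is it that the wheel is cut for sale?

1993-08-19

The wheel is brined: Jul 28, 1993.
Affinage is complete: Jul 28, 1993 + 7 days = Aug 4, 1993.
The curd is pressed: Jul 17, 1993.
The first turning is done: Jul 17, 1993 + 2 weeks = Jul 31, 1993.
Both prerequisites met — affinage is complete (Aug 4, 1993), the first turning is done (Jul 31, 1993); the later is Aug 4, 1993.
The wheel is cut for sale: Aug 4, 1993 + 15 days = Aug 19, 1993.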